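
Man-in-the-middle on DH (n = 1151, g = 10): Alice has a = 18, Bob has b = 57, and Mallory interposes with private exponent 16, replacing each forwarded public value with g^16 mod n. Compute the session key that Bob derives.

212

Bob receives Mallory's public value M = 10^16 mod 1151 instead of the honest one.
10^1 ≡ 10 (mod 1151)
10^2 = (10^1)^2 ≡ 10^2 = 100 ≡ 100 (mod 1151)
10^4 = (10^2)^2 ≡ 100^2 = 10000 ≡ 792 (mod 1151)
10^8 = (10^4)^2 ≡ 792^2 = 627264 ≡ 1120 (mod 1151)
10^16 = (10^8)^2 ≡ 1120^2 = 1254400 ≡ 961 (mod 1151)
So M = 961. Bob computes K = M^57 mod 1151.
961^1 ≡ 961 (mod 1151)
961^2 = (961^1)^2 ≡ 961^2 = 923521 ≡ 419 (mod 1151)
961^4 = (961^2)^2 ≡ 419^2 = 175561 ≡ 609 (mod 1151)
961^8 = (961^4)^2 ≡ 609^2 = 370881 ≡ 259 (mod 1151)
961^16 = (961^8)^2 ≡ 259^2 = 67081 ≡ 323 (mod 1151)
961^32 = (961^16)^2 ≡ 323^2 = 104329 ≡ 739 (mod 1151)
961^57 = 961^32 · 961^16 · 961^8 · 961^1 ≡ 739 · 323 · 259 · 961 ≡ 212 (mod 1151).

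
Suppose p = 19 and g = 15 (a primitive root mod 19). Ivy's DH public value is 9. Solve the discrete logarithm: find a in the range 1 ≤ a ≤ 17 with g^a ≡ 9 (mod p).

4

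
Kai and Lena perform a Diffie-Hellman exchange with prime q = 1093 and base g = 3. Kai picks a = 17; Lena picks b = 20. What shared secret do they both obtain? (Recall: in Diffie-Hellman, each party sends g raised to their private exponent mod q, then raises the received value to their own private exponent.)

81

Kai sends A = g^a mod q = 3^17 mod 1093.
3^1 ≡ 3 (mod 1093)
3^2 = (3^1)^2 ≡ 3^2 = 9 ≡ 9 (mod 1093)
3^4 = (3^2)^2 ≡ 9^2 = 81 ≡ 81 (mod 1093)
3^8 = (3^4)^2 ≡ 81^2 = 6561 ≡ 3 (mod 1093)
3^16 = (3^8)^2 ≡ 3^2 = 9 ≡ 9 (mod 1093)
3^17 = 3^16 · 3^1 ≡ 9 · 3 ≡ 27 (mod 1093).
So A = 27. Lena then computes K = A^b mod q = 27^20 mod 1093.
27^1 ≡ 27 (mod 1093)
27^2 = (27^1)^2 ≡ 27^2 = 729 ≡ 729 (mod 1093)
27^4 = (27^2)^2 ≡ 729^2 = 531441 ≡ 243 (mod 1093)
27^8 = (27^4)^2 ≡ 243^2 = 59049 ≡ 27 (mod 1093)
27^16 = (27^8)^2 ≡ 27^2 = 729 ≡ 729 (mod 1093)
27^20 = 27^16 · 27^4 ≡ 729 · 243 ≡ 81 (mod 1093).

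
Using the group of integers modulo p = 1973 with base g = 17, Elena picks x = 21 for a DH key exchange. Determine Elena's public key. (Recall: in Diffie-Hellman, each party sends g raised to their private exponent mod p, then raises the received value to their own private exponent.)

525

Public value = 17^21 mod 1973.
17^1 ≡ 17 (mod 1973)
17^2 = (17^1)^2 ≡ 17^2 = 289 ≡ 289 (mod 1973)
17^4 = (17^2)^2 ≡ 289^2 = 83521 ≡ 655 (mod 1973)
17^8 = (17^4)^2 ≡ 655^2 = 429025 ≡ 884 (mod 1973)
17^16 = (17^8)^2 ≡ 884^2 = 781456 ≡ 148 (mod 1973)
17^21 = 17^16 · 17^4 · 17^1 ≡ 148 · 655 · 17 ≡ 525 (mod 1973).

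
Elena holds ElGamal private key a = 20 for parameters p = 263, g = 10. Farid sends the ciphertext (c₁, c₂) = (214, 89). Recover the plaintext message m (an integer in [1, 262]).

Shared mask s = c₁^a mod p = 214^20 mod 263.
214^1 ≡ 214 (mod 263)
214^2 = (214^1)^2 ≡ 214^2 = 45796 ≡ 34 (mod 263)
214^4 = (214^2)^2 ≡ 34^2 = 1156 ≡ 104 (mod 263)
214^8 = (214^4)^2 ≡ 104^2 = 10816 ≡ 33 (mod 263)
214^16 = (214^8)^2 ≡ 33^2 = 1089 ≡ 37 (mod 263)
214^20 = 214^16 · 214^4 ≡ 37 · 104 ≡ 166 (mod 263).
So s = 166; s⁻¹ ≡ 122 (mod 263).
m = c₂ · s⁻¹ mod 263 = 89 · 122 mod 263 = 75.

75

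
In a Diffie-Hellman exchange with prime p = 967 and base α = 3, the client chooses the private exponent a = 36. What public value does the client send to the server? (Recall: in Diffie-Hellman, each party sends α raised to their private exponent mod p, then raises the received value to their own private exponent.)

222

Public value = 3^36 mod 967.
3^1 ≡ 3 (mod 967)
3^2 = (3^1)^2 ≡ 3^2 = 9 ≡ 9 (mod 967)
3^4 = (3^2)^2 ≡ 9^2 = 81 ≡ 81 (mod 967)
3^8 = (3^4)^2 ≡ 81^2 = 6561 ≡ 759 (mod 967)
3^16 = (3^8)^2 ≡ 759^2 = 576081 ≡ 716 (mod 967)
3^32 = (3^16)^2 ≡ 716^2 = 512656 ≡ 146 (mod 967)
3^36 = 3^32 · 3^4 ≡ 146 · 81 ≡ 222 (mod 967).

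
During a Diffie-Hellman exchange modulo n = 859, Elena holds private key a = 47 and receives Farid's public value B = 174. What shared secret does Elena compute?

Shared key K = 174^47 mod 859.
174^1 ≡ 174 (mod 859)
174^2 = (174^1)^2 ≡ 174^2 = 30276 ≡ 211 (mod 859)
174^4 = (174^2)^2 ≡ 211^2 = 44521 ≡ 712 (mod 859)
174^8 = (174^4)^2 ≡ 712^2 = 506944 ≡ 134 (mod 859)
174^16 = (174^8)^2 ≡ 134^2 = 17956 ≡ 776 (mod 859)
174^32 = (174^16)^2 ≡ 776^2 = 602176 ≡ 17 (mod 859)
174^47 = 174^32 · 174^8 · 174^4 · 174^2 · 174^1 ≡ 17 · 134 · 712 · 211 · 174 ≡ 530 (mod 859).

530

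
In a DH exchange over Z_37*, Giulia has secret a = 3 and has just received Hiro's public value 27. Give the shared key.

36

Shared key K = 27^3 mod 37.
27^1 ≡ 27 (mod 37)
27^2 = (27^1)^2 ≡ 27^2 = 729 ≡ 26 (mod 37)
27^3 = 27^2 · 27^1 ≡ 26 · 27 ≡ 36 (mod 37).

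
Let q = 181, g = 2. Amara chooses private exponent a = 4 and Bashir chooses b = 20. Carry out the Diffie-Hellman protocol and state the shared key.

Bashir sends B = g^b mod q = 2^20 mod 181.
2^1 ≡ 2 (mod 181)
2^2 = (2^1)^2 ≡ 2^2 = 4 ≡ 4 (mod 181)
2^4 = (2^2)^2 ≡ 4^2 = 16 ≡ 16 (mod 181)
2^8 = (2^4)^2 ≡ 16^2 = 256 ≡ 75 (mod 181)
2^16 = (2^8)^2 ≡ 75^2 = 5625 ≡ 14 (mod 181)
2^20 = 2^16 · 2^4 ≡ 14 · 16 ≡ 43 (mod 181).
So B = 43. Amara then computes K = B^a mod q = 43^4 mod 181.
43^1 ≡ 43 (mod 181)
43^2 = (43^1)^2 ≡ 43^2 = 1849 ≡ 39 (mod 181)
43^4 = (43^2)^2 ≡ 39^2 = 1521 ≡ 73 (mod 181)

73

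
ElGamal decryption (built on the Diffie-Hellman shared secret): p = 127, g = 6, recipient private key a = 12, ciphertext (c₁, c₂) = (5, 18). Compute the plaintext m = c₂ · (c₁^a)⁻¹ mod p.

Shared mask s = c₁^a mod p = 5^12 mod 127.
5^1 ≡ 5 (mod 127)
5^2 = (5^1)^2 ≡ 5^2 = 25 ≡ 25 (mod 127)
5^4 = (5^2)^2 ≡ 25^2 = 625 ≡ 117 (mod 127)
5^8 = (5^4)^2 ≡ 117^2 = 13689 ≡ 100 (mod 127)
5^12 = 5^8 · 5^4 ≡ 100 · 117 ≡ 16 (mod 127).
So s = 16; s⁻¹ ≡ 8 (mod 127).
m = c₂ · s⁻¹ mod 127 = 18 · 8 mod 127 = 17.

17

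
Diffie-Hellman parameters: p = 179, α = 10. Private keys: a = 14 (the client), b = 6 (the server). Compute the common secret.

The client sends A = α^a mod p = 10^14 mod 179.
10^1 ≡ 10 (mod 179)
10^2 = (10^1)^2 ≡ 10^2 = 100 ≡ 100 (mod 179)
10^4 = (10^2)^2 ≡ 100^2 = 10000 ≡ 155 (mod 179)
10^8 = (10^4)^2 ≡ 155^2 = 24025 ≡ 39 (mod 179)
10^14 = 10^8 · 10^4 · 10^2 ≡ 39 · 155 · 100 ≡ 17 (mod 179).
So A = 17. The server then computes K = A^b mod p = 17^6 mod 179.
17^1 ≡ 17 (mod 179)
17^2 = (17^1)^2 ≡ 17^2 = 289 ≡ 110 (mod 179)
17^4 = (17^2)^2 ≡ 110^2 = 12100 ≡ 107 (mod 179)
17^6 = 17^4 · 17^2 ≡ 107 · 110 ≡ 135 (mod 179).

135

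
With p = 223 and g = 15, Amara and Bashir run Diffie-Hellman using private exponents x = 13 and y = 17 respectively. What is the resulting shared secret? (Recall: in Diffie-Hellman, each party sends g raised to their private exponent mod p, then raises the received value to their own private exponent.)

Bashir sends B = g^y mod p = 15^17 mod 223.
15^1 ≡ 15 (mod 223)
15^2 = (15^1)^2 ≡ 15^2 = 225 ≡ 2 (mod 223)
15^4 = (15^2)^2 ≡ 2^2 = 4 ≡ 4 (mod 223)
15^8 = (15^4)^2 ≡ 4^2 = 16 ≡ 16 (mod 223)
15^16 = (15^8)^2 ≡ 16^2 = 256 ≡ 33 (mod 223)
15^17 = 15^16 · 15^1 ≡ 33 · 15 ≡ 49 (mod 223).
So B = 49. Amara then computes K = B^x mod p = 49^13 mod 223.
49^1 ≡ 49 (mod 223)
49^2 = (49^1)^2 ≡ 49^2 = 2401 ≡ 171 (mod 223)
49^4 = (49^2)^2 ≡ 171^2 = 29241 ≡ 28 (mod 223)
49^8 = (49^4)^2 ≡ 28^2 = 784 ≡ 115 (mod 223)
49^13 = 49^8 · 49^4 · 49^1 ≡ 115 · 28 · 49 ≡ 119 (mod 223).

119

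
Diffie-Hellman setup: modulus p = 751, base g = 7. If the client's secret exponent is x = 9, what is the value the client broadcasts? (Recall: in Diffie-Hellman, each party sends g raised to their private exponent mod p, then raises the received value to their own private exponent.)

124

Public value = 7^{9} \pmod{751}.
7^1 ≡ 7 (mod 751)
7^2 = (7^1)^2 ≡ 7^2 = 49 ≡ 49 (mod 751)
7^4 = (7^2)^2 ≡ 49^2 = 2401 ≡ 148 (mod 751)
7^8 = (7^4)^2 ≡ 148^2 = 21904 ≡ 125 (mod 751)
7^9 = 7^8 · 7^1 ≡ 125 · 7 ≡ 124 (mod 751).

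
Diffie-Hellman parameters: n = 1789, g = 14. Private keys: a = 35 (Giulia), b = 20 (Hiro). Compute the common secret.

991

Giulia sends A = g^a mod n = 14^35 mod 1789.
14^1 ≡ 14 (mod 1789)
14^2 = (14^1)^2 ≡ 14^2 = 196 ≡ 196 (mod 1789)
14^4 = (14^2)^2 ≡ 196^2 = 38416 ≡ 847 (mod 1789)
14^8 = (14^4)^2 ≡ 847^2 = 717409 ≡ 20 (mod 1789)
14^16 = (14^8)^2 ≡ 20^2 = 400 ≡ 400 (mod 1789)
14^32 = (14^16)^2 ≡ 400^2 = 160000 ≡ 779 (mod 1789)
14^35 = 14^32 · 14^2 · 14^1 ≡ 779 · 196 · 14 ≡ 1510 (mod 1789).
So A = 1510. Hiro then computes K = A^b mod n = 1510^20 mod 1789.
1510^1 ≡ 1510 (mod 1789)
1510^2 = (1510^1)^2 ≡ 1510^2 = 2280100 ≡ 914 (mod 1789)
1510^4 = (1510^2)^2 ≡ 914^2 = 835396 ≡ 1722 (mod 1789)
1510^8 = (1510^4)^2 ≡ 1722^2 = 2965284 ≡ 911 (mod 1789)
1510^16 = (1510^8)^2 ≡ 911^2 = 829921 ≡ 1614 (mod 1789)
1510^20 = 1510^16 · 1510^4 ≡ 1614 · 1722 ≡ 991 (mod 1789).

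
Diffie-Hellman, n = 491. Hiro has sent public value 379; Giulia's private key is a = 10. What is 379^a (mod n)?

196

Shared key K = 379^10 mod 491.
379^1 ≡ 379 (mod 491)
379^2 = (379^1)^2 ≡ 379^2 = 143641 ≡ 269 (mod 491)
379^4 = (379^2)^2 ≡ 269^2 = 72361 ≡ 184 (mod 491)
379^8 = (379^4)^2 ≡ 184^2 = 33856 ≡ 468 (mod 491)
379^10 = 379^8 · 379^2 ≡ 468 · 269 ≡ 196 (mod 491).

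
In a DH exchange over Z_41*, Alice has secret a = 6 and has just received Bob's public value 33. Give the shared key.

31

Shared key K = 33^6 mod 41.
33^1 ≡ 33 (mod 41)
33^2 = (33^1)^2 ≡ 33^2 = 1089 ≡ 23 (mod 41)
33^4 = (33^2)^2 ≡ 23^2 = 529 ≡ 37 (mod 41)
33^6 = 33^4 · 33^2 ≡ 37 · 23 ≡ 31 (mod 41).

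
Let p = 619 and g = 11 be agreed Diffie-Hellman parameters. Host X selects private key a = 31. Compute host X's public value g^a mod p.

Public value = 11^31 mod 619.
11^1 ≡ 11 (mod 619)
11^2 = (11^1)^2 ≡ 11^2 = 121 ≡ 121 (mod 619)
11^4 = (11^2)^2 ≡ 121^2 = 14641 ≡ 404 (mod 619)
11^8 = (11^4)^2 ≡ 404^2 = 163216 ≡ 419 (mod 619)
11^16 = (11^8)^2 ≡ 419^2 = 175561 ≡ 384 (mod 619)
11^31 = 11^16 · 11^8 · 11^4 · 11^2 · 11^1 ≡ 384 · 419 · 404 · 121 · 11 ≡ 181 (mod 619).

181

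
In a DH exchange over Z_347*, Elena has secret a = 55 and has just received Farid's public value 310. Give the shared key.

326

Shared key K = 310^55 mod 347.
310^1 ≡ 310 (mod 347)
310^2 = (310^1)^2 ≡ 310^2 = 96100 ≡ 328 (mod 347)
310^4 = (310^2)^2 ≡ 328^2 = 107584 ≡ 14 (mod 347)
310^8 = (310^4)^2 ≡ 14^2 = 196 ≡ 196 (mod 347)
310^16 = (310^8)^2 ≡ 196^2 = 38416 ≡ 246 (mod 347)
310^32 = (310^16)^2 ≡ 246^2 = 60516 ≡ 138 (mod 347)
310^55 = 310^32 · 310^16 · 310^4 · 310^2 · 310^1 ≡ 138 · 246 · 14 · 328 · 310 ≡ 326 (mod 347).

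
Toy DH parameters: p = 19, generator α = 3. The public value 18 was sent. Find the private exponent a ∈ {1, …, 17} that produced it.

9

Try successive powers of 3 modulo 19:
3^1 ≡ 3
3^2 ≡ 9
3^3 ≡ 8
3^4 ≡ 5
3^5 ≡ 15
3^6 ≡ 7
3^7 ≡ 2
3^8 ≡ 6
3^9 ≡ 18
Found: a = 9.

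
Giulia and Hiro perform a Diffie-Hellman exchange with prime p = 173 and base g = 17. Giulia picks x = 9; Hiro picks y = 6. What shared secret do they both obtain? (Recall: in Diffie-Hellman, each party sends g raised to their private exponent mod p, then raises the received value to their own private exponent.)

Hiro sends B = g^y mod p = 17^6 mod 173.
17^1 ≡ 17 (mod 173)
17^2 = (17^1)^2 ≡ 17^2 = 289 ≡ 116 (mod 173)
17^4 = (17^2)^2 ≡ 116^2 = 13456 ≡ 135 (mod 173)
17^6 = 17^4 · 17^2 ≡ 135 · 116 ≡ 90 (mod 173).
So B = 90. Giulia then computes K = B^x mod p = 90^9 mod 173.
90^1 ≡ 90 (mod 173)
90^2 = (90^1)^2 ≡ 90^2 = 8100 ≡ 142 (mod 173)
90^4 = (90^2)^2 ≡ 142^2 = 20164 ≡ 96 (mod 173)
90^8 = (90^4)^2 ≡ 96^2 = 9216 ≡ 47 (mod 173)
90^9 = 90^8 · 90^1 ≡ 47 · 90 ≡ 78 (mod 173).

78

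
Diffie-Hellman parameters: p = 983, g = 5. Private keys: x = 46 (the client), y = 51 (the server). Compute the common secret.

The client sends A = g^x mod p = 5^46 mod 983.
5^1 ≡ 5 (mod 983)
5^2 = (5^1)^2 ≡ 5^2 = 25 ≡ 25 (mod 983)
5^4 = (5^2)^2 ≡ 25^2 = 625 ≡ 625 (mod 983)
5^8 = (5^4)^2 ≡ 625^2 = 390625 ≡ 374 (mod 983)
5^16 = (5^8)^2 ≡ 374^2 = 139876 ≡ 290 (mod 983)
5^32 = (5^16)^2 ≡ 290^2 = 84100 ≡ 545 (mod 983)
5^46 = 5^32 · 5^8 · 5^4 · 5^2 ≡ 545 · 374 · 625 · 25 ≡ 424 (mod 983).
So A = 424. The server then computes K = A^y mod p = 424^51 mod 983.
424^1 ≡ 424 (mod 983)
424^2 = (424^1)^2 ≡ 424^2 = 179776 ≡ 870 (mod 983)
424^4 = (424^2)^2 ≡ 870^2 = 756900 ≡ 973 (mod 983)
424^8 = (424^4)^2 ≡ 973^2 = 946729 ≡ 100 (mod 983)
424^16 = (424^8)^2 ≡ 100^2 = 10000 ≡ 170 (mod 983)
424^32 = (424^16)^2 ≡ 170^2 = 28900 ≡ 393 (mod 983)
424^51 = 424^32 · 424^16 · 424^2 · 424^1 ≡ 393 · 170 · 870 · 424 ≡ 177 (mod 983).

177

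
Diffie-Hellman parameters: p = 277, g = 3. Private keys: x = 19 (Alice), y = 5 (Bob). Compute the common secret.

Alice sends A = g^x mod p = 3^19 mod 277.
3^1 ≡ 3 (mod 277)
3^2 = (3^1)^2 ≡ 3^2 = 9 ≡ 9 (mod 277)
3^4 = (3^2)^2 ≡ 9^2 = 81 ≡ 81 (mod 277)
3^8 = (3^4)^2 ≡ 81^2 = 6561 ≡ 190 (mod 277)
3^16 = (3^8)^2 ≡ 190^2 = 36100 ≡ 90 (mod 277)
3^19 = 3^16 · 3^2 · 3^1 ≡ 90 · 9 · 3 ≡ 214 (mod 277).
So A = 214. Bob then computes K = A^y mod p = 214^5 mod 277.
214^1 ≡ 214 (mod 277)
214^2 = (214^1)^2 ≡ 214^2 = 45796 ≡ 91 (mod 277)
214^4 = (214^2)^2 ≡ 91^2 = 8281 ≡ 248 (mod 277)
214^5 = 214^4 · 214^1 ≡ 248 · 214 ≡ 165 (mod 277).

165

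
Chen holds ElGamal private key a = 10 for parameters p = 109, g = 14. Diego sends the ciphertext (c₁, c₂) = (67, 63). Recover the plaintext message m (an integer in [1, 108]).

12

Shared mask s = c₁^a mod p = 67^10 mod 109.
67^1 ≡ 67 (mod 109)
67^2 = (67^1)^2 ≡ 67^2 = 4489 ≡ 20 (mod 109)
67^4 = (67^2)^2 ≡ 20^2 = 400 ≡ 73 (mod 109)
67^8 = (67^4)^2 ≡ 73^2 = 5329 ≡ 97 (mod 109)
67^10 = 67^8 · 67^2 ≡ 97 · 20 ≡ 87 (mod 109).
So s = 87; s⁻¹ ≡ 104 (mod 109).
m = c₂ · s⁻¹ mod 109 = 63 · 104 mod 109 = 12.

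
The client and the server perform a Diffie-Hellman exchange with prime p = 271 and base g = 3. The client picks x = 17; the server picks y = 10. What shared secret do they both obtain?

The client sends A = g^x mod p = 3^17 mod 271.
3^1 ≡ 3 (mod 271)
3^2 = (3^1)^2 ≡ 3^2 = 9 ≡ 9 (mod 271)
3^4 = (3^2)^2 ≡ 9^2 = 81 ≡ 81 (mod 271)
3^8 = (3^4)^2 ≡ 81^2 = 6561 ≡ 57 (mod 271)
3^16 = (3^8)^2 ≡ 57^2 = 3249 ≡ 268 (mod 271)
3^17 = 3^16 · 3^1 ≡ 268 · 3 ≡ 262 (mod 271).
So A = 262. The server then computes K = A^y mod p = 262^10 mod 271.
262^1 ≡ 262 (mod 271)
262^2 = (262^1)^2 ≡ 262^2 = 68644 ≡ 81 (mod 271)
262^4 = (262^2)^2 ≡ 81^2 = 6561 ≡ 57 (mod 271)
262^8 = (262^4)^2 ≡ 57^2 = 3249 ≡ 268 (mod 271)
262^10 = 262^8 · 262^2 ≡ 268 · 81 ≡ 28 (mod 271).

28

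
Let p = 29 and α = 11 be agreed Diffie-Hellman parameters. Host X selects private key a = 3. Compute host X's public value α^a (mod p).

Public value = 11^3 (mod 29).
11^1 ≡ 11 (mod 29)
11^2 = (11^1)^2 ≡ 11^2 = 121 ≡ 5 (mod 29)
11^3 = 11^2 · 11^1 ≡ 5 · 11 ≡ 26 (mod 29).

26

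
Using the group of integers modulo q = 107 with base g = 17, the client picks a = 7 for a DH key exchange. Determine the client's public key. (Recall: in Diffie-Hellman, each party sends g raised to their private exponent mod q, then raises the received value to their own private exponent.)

Public value = 17^7 mod 107.
17^1 ≡ 17 (mod 107)
17^2 = (17^1)^2 ≡ 17^2 = 289 ≡ 75 (mod 107)
17^4 = (17^2)^2 ≡ 75^2 = 5625 ≡ 61 (mod 107)
17^7 = 17^4 · 17^2 · 17^1 ≡ 61 · 75 · 17 ≡ 93 (mod 107).

93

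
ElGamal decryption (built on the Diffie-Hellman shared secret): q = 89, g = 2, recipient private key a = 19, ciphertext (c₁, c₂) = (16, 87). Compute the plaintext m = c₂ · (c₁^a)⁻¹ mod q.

Shared mask s = c₁^a mod q = 16^19 mod 89.
16^1 ≡ 16 (mod 89)
16^2 = (16^1)^2 ≡ 16^2 = 256 ≡ 78 (mod 89)
16^4 = (16^2)^2 ≡ 78^2 = 6084 ≡ 32 (mod 89)
16^8 = (16^4)^2 ≡ 32^2 = 1024 ≡ 45 (mod 89)
16^16 = (16^8)^2 ≡ 45^2 = 2025 ≡ 67 (mod 89)
16^19 = 16^16 · 16^2 · 16^1 ≡ 67 · 78 · 16 ≡ 45 (mod 89).
So s = 45; s⁻¹ ≡ 2 (mod 89).
m = c₂ · s⁻¹ mod 89 = 87 · 2 mod 89 = 85.

85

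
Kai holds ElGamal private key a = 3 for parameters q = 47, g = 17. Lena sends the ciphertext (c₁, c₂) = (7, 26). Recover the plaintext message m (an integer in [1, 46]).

22

Shared mask s = c₁^a mod q = 7^3 mod 47.
7^1 ≡ 7 (mod 47)
7^2 = (7^1)^2 ≡ 7^2 = 49 ≡ 2 (mod 47)
7^3 = 7^2 · 7^1 ≡ 2 · 7 ≡ 14 (mod 47).
So s = 14; s⁻¹ ≡ 37 (mod 47).
m = c₂ · s⁻¹ mod 47 = 26 · 37 mod 47 = 22.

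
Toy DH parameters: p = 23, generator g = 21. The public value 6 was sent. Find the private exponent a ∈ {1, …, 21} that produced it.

Try successive powers of 21 modulo 23:
21^1 ≡ 21
21^2 ≡ 4
21^3 ≡ 15
21^4 ≡ 16
21^5 ≡ 14
21^6 ≡ 18
21^7 ≡ 10
21^8 ≡ 3
21^9 ≡ 17
21^10 ≡ 12
21^11 ≡ 22
21^12 ≡ 2
21^13 ≡ 19
21^14 ≡ 8
21^15 ≡ 7
21^16 ≡ 9
21^17 ≡ 5
21^18 ≡ 13
21^19 ≡ 20
21^20 ≡ 6
Found: a = 20.

20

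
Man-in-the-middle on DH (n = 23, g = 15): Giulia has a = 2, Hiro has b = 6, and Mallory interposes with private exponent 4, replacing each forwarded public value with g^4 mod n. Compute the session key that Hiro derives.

18

Hiro receives Mallory's public value M = 15^4 mod 23 instead of the honest one.
15^1 ≡ 15 (mod 23)
15^2 = (15^1)^2 ≡ 15^2 = 225 ≡ 18 (mod 23)
15^4 = (15^2)^2 ≡ 18^2 = 324 ≡ 2 (mod 23)
So M = 2. Hiro computes K = M^6 mod 23.
2^1 ≡ 2 (mod 23)
2^2 = (2^1)^2 ≡ 2^2 = 4 ≡ 4 (mod 23)
2^4 = (2^2)^2 ≡ 4^2 = 16 ≡ 16 (mod 23)
2^6 = 2^4 · 2^2 ≡ 16 · 4 ≡ 18 (mod 23).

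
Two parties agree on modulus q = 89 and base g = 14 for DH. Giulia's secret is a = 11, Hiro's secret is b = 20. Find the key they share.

88

Hiro sends B = g^b mod q = 14^20 mod 89.
14^1 ≡ 14 (mod 89)
14^2 = (14^1)^2 ≡ 14^2 = 196 ≡ 18 (mod 89)
14^4 = (14^2)^2 ≡ 18^2 = 324 ≡ 57 (mod 89)
14^8 = (14^4)^2 ≡ 57^2 = 3249 ≡ 45 (mod 89)
14^16 = (14^8)^2 ≡ 45^2 = 2025 ≡ 67 (mod 89)
14^20 = 14^16 · 14^4 ≡ 67 · 57 ≡ 81 (mod 89).
So B = 81. Giulia then computes K = B^a mod q = 81^11 mod 89.
81^1 ≡ 81 (mod 89)
81^2 = (81^1)^2 ≡ 81^2 = 6561 ≡ 64 (mod 89)
81^4 = (81^2)^2 ≡ 64^2 = 4096 ≡ 2 (mod 89)
81^8 = (81^4)^2 ≡ 2^2 = 4 ≡ 4 (mod 89)
81^11 = 81^8 · 81^2 · 81^1 ≡ 4 · 64 · 81 ≡ 88 (mod 89).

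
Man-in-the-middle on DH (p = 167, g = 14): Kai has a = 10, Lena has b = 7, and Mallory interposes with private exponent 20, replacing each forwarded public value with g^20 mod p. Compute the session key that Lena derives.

Lena receives Mallory's public value M = 14^20 mod 167 instead of the honest one.
14^1 ≡ 14 (mod 167)
14^2 = (14^1)^2 ≡ 14^2 = 196 ≡ 29 (mod 167)
14^4 = (14^2)^2 ≡ 29^2 = 841 ≡ 6 (mod 167)
14^8 = (14^4)^2 ≡ 6^2 = 36 ≡ 36 (mod 167)
14^16 = (14^8)^2 ≡ 36^2 = 1296 ≡ 127 (mod 167)
14^20 = 14^16 · 14^4 ≡ 127 · 6 ≡ 94 (mod 167).
So M = 94. Lena computes K = M^7 mod 167.
94^1 ≡ 94 (mod 167)
94^2 = (94^1)^2 ≡ 94^2 = 8836 ≡ 152 (mod 167)
94^4 = (94^2)^2 ≡ 152^2 = 23104 ≡ 58 (mod 167)
94^7 = 94^4 · 94^2 · 94^1 ≡ 58 · 152 · 94 ≡ 50 (mod 167).

50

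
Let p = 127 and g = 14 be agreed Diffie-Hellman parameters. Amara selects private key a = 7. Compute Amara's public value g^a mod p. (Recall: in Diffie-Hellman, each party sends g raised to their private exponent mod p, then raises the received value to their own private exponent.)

75

Public value = 14^7 mod 127.
14^1 ≡ 14 (mod 127)
14^2 = (14^1)^2 ≡ 14^2 = 196 ≡ 69 (mod 127)
14^4 = (14^2)^2 ≡ 69^2 = 4761 ≡ 62 (mod 127)
14^7 = 14^4 · 14^2 · 14^1 ≡ 62 · 69 · 14 ≡ 75 (mod 127).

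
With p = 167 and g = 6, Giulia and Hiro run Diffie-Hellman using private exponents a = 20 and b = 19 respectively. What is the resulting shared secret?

Giulia sends A = g^a mod p = 6^20 mod 167.
6^1 ≡ 6 (mod 167)
6^2 = (6^1)^2 ≡ 6^2 = 36 ≡ 36 (mod 167)
6^4 = (6^2)^2 ≡ 36^2 = 1296 ≡ 127 (mod 167)
6^8 = (6^4)^2 ≡ 127^2 = 16129 ≡ 97 (mod 167)
6^16 = (6^8)^2 ≡ 97^2 = 9409 ≡ 57 (mod 167)
6^20 = 6^16 · 6^4 ≡ 57 · 127 ≡ 58 (mod 167).
So A = 58. Hiro then computes K = A^b mod p = 58^19 mod 167.
58^1 ≡ 58 (mod 167)
58^2 = (58^1)^2 ≡ 58^2 = 3364 ≡ 24 (mod 167)
58^4 = (58^2)^2 ≡ 24^2 = 576 ≡ 75 (mod 167)
58^8 = (58^4)^2 ≡ 75^2 = 5625 ≡ 114 (mod 167)
58^16 = (58^8)^2 ≡ 114^2 = 12996 ≡ 137 (mod 167)
58^19 = 58^16 · 58^2 · 58^1 ≡ 137 · 24 · 58 ≡ 157 (mod 167).

157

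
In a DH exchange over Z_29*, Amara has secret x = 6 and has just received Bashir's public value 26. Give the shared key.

4

Shared key K = 26^6 mod 29.
26^1 ≡ 26 (mod 29)
26^2 = (26^1)^2 ≡ 26^2 = 676 ≡ 9 (mod 29)
26^4 = (26^2)^2 ≡ 9^2 = 81 ≡ 23 (mod 29)
26^6 = 26^4 · 26^2 ≡ 23 · 9 ≡ 4 (mod 29).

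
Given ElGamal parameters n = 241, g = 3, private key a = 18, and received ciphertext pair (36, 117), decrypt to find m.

43

Shared mask s = c₁^a mod n = 36^18 mod 241.
36^1 ≡ 36 (mod 241)
36^2 = (36^1)^2 ≡ 36^2 = 1296 ≡ 91 (mod 241)
36^4 = (36^2)^2 ≡ 91^2 = 8281 ≡ 87 (mod 241)
36^8 = (36^4)^2 ≡ 87^2 = 7569 ≡ 98 (mod 241)
36^16 = (36^8)^2 ≡ 98^2 = 9604 ≡ 205 (mod 241)
36^18 = 36^16 · 36^2 ≡ 205 · 91 ≡ 98 (mod 241).
So s = 98; s⁻¹ ≡ 91 (mod 241).
m = c₂ · s⁻¹ mod 241 = 117 · 91 mod 241 = 43.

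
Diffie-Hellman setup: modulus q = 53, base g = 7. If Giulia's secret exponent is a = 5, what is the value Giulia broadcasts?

6

Public value = 7^{5} \pmod{53}.
7^1 ≡ 7 (mod 53)
7^2 = (7^1)^2 ≡ 7^2 = 49 ≡ 49 (mod 53)
7^4 = (7^2)^2 ≡ 49^2 = 2401 ≡ 16 (mod 53)
7^5 = 7^4 · 7^1 ≡ 16 · 7 ≡ 6 (mod 53).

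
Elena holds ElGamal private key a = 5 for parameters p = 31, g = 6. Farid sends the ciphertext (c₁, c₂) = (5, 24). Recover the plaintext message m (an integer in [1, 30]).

Shared mask s = c₁^a mod p = 5^5 mod 31.
5^1 ≡ 5 (mod 31)
5^2 = (5^1)^2 ≡ 5^2 = 25 ≡ 25 (mod 31)
5^4 = (5^2)^2 ≡ 25^2 = 625 ≡ 5 (mod 31)
5^5 = 5^4 · 5^1 ≡ 5 · 5 ≡ 25 (mod 31).
So s = 25; s⁻¹ ≡ 5 (mod 31).
m = c₂ · s⁻¹ mod 31 = 24 · 5 mod 31 = 27.

27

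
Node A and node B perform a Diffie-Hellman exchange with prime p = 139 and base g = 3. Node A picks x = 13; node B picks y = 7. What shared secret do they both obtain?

32

Node B sends B = g^y mod p = 3^7 mod 139.
3^1 ≡ 3 (mod 139)
3^2 = (3^1)^2 ≡ 3^2 = 9 ≡ 9 (mod 139)
3^4 = (3^2)^2 ≡ 9^2 = 81 ≡ 81 (mod 139)
3^7 = 3^4 · 3^2 · 3^1 ≡ 81 · 9 · 3 ≡ 102 (mod 139).
So B = 102. Node A then computes K = B^x mod p = 102^13 mod 139.
102^1 ≡ 102 (mod 139)
102^2 = (102^1)^2 ≡ 102^2 = 10404 ≡ 118 (mod 139)
102^4 = (102^2)^2 ≡ 118^2 = 13924 ≡ 24 (mod 139)
102^8 = (102^4)^2 ≡ 24^2 = 576 ≡ 20 (mod 139)
102^13 = 102^8 · 102^4 · 102^1 ≡ 20 · 24 · 102 ≡ 32 (mod 139).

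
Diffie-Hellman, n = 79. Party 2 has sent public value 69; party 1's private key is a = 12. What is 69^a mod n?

8

Shared key K = 69^12 mod 79.
69^1 ≡ 69 (mod 79)
69^2 = (69^1)^2 ≡ 69^2 = 4761 ≡ 21 (mod 79)
69^4 = (69^2)^2 ≡ 21^2 = 441 ≡ 46 (mod 79)
69^8 = (69^4)^2 ≡ 46^2 = 2116 ≡ 62 (mod 79)
69^12 = 69^8 · 69^4 ≡ 62 · 46 ≡ 8 (mod 79).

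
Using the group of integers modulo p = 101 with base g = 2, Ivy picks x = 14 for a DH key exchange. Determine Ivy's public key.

Public value = 2^14 mod 101.
2^1 ≡ 2 (mod 101)
2^2 = (2^1)^2 ≡ 2^2 = 4 ≡ 4 (mod 101)
2^4 = (2^2)^2 ≡ 4^2 = 16 ≡ 16 (mod 101)
2^8 = (2^4)^2 ≡ 16^2 = 256 ≡ 54 (mod 101)
2^14 = 2^8 · 2^4 · 2^2 ≡ 54 · 16 · 4 ≡ 22 (mod 101).

22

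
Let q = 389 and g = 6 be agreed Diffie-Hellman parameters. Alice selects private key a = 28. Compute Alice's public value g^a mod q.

Public value = 6^28 mod 389.
6^1 ≡ 6 (mod 389)
6^2 = (6^1)^2 ≡ 6^2 = 36 ≡ 36 (mod 389)
6^4 = (6^2)^2 ≡ 36^2 = 1296 ≡ 129 (mod 389)
6^8 = (6^4)^2 ≡ 129^2 = 16641 ≡ 303 (mod 389)
6^16 = (6^8)^2 ≡ 303^2 = 91809 ≡ 5 (mod 389)
6^28 = 6^16 · 6^8 · 6^4 ≡ 5 · 303 · 129 ≡ 157 (mod 389).

157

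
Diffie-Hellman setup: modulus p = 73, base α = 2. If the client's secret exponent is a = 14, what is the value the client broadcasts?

Public value = 2^14 (mod 73).
2^1 ≡ 2 (mod 73)
2^2 = (2^1)^2 ≡ 2^2 = 4 ≡ 4 (mod 73)
2^4 = (2^2)^2 ≡ 4^2 = 16 ≡ 16 (mod 73)
2^8 = (2^4)^2 ≡ 16^2 = 256 ≡ 37 (mod 73)
2^14 = 2^8 · 2^4 · 2^2 ≡ 37 · 16 · 4 ≡ 32 (mod 73).

32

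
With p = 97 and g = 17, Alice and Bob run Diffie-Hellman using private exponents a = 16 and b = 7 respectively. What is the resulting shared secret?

Bob sends B = g^b mod p = 17^7 mod 97.
17^1 ≡ 17 (mod 97)
17^2 = (17^1)^2 ≡ 17^2 = 289 ≡ 95 (mod 97)
17^4 = (17^2)^2 ≡ 95^2 = 9025 ≡ 4 (mod 97)
17^7 = 17^4 · 17^2 · 17^1 ≡ 4 · 95 · 17 ≡ 58 (mod 97).
So B = 58. Alice then computes K = B^a mod p = 58^16 mod 97.
58^1 ≡ 58 (mod 97)
58^2 = (58^1)^2 ≡ 58^2 = 3364 ≡ 66 (mod 97)
58^4 = (58^2)^2 ≡ 66^2 = 4356 ≡ 88 (mod 97)
58^8 = (58^4)^2 ≡ 88^2 = 7744 ≡ 81 (mod 97)
58^16 = (58^8)^2 ≡ 81^2 = 6561 ≡ 62 (mod 97)

62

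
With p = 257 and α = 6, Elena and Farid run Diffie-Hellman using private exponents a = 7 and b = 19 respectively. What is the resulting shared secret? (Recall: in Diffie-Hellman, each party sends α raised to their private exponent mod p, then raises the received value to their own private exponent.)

191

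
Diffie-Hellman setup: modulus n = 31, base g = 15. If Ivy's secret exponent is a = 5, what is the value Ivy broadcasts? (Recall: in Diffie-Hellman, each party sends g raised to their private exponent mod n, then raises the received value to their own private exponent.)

30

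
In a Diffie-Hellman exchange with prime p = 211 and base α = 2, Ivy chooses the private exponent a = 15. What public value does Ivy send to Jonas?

63

Public value = 2^15 mod 211.
2^1 ≡ 2 (mod 211)
2^2 = (2^1)^2 ≡ 2^2 = 4 ≡ 4 (mod 211)
2^4 = (2^2)^2 ≡ 4^2 = 16 ≡ 16 (mod 211)
2^8 = (2^4)^2 ≡ 16^2 = 256 ≡ 45 (mod 211)
2^15 = 2^8 · 2^4 · 2^2 · 2^1 ≡ 45 · 16 · 4 · 2 ≡ 63 (mod 211).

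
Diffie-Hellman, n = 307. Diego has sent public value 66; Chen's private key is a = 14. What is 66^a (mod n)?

286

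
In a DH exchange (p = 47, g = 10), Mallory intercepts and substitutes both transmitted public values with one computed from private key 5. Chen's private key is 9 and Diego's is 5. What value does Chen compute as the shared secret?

Chen receives Mallory's public value M = 10^5 mod 47 instead of the honest one.
10^1 ≡ 10 (mod 47)
10^2 = (10^1)^2 ≡ 10^2 = 100 ≡ 6 (mod 47)
10^4 = (10^2)^2 ≡ 6^2 = 36 ≡ 36 (mod 47)
10^5 = 10^4 · 10^1 ≡ 36 · 10 ≡ 31 (mod 47).
So M = 31. Chen computes K = M^9 mod 47.
31^1 ≡ 31 (mod 47)
31^2 = (31^1)^2 ≡ 31^2 = 961 ≡ 21 (mod 47)
31^4 = (31^2)^2 ≡ 21^2 = 441 ≡ 18 (mod 47)
31^8 = (31^4)^2 ≡ 18^2 = 324 ≡ 42 (mod 47)
31^9 = 31^8 · 31^1 ≡ 42 · 31 ≡ 33 (mod 47).

33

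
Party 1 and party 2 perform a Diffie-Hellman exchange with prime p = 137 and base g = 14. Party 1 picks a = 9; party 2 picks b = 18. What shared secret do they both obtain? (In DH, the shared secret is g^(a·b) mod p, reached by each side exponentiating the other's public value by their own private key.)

73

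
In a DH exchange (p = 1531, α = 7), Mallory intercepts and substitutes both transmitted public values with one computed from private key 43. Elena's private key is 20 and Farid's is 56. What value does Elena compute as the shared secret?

1156

Elena receives Mallory's public value M = 7^43 mod 1531 instead of the honest one.
7^1 ≡ 7 (mod 1531)
7^2 = (7^1)^2 ≡ 7^2 = 49 ≡ 49 (mod 1531)
7^4 = (7^2)^2 ≡ 49^2 = 2401 ≡ 870 (mod 1531)
7^8 = (7^4)^2 ≡ 870^2 = 756900 ≡ 586 (mod 1531)
7^16 = (7^8)^2 ≡ 586^2 = 343396 ≡ 452 (mod 1531)
7^32 = (7^16)^2 ≡ 452^2 = 204304 ≡ 681 (mod 1531)
7^43 = 7^32 · 7^8 · 7^2 · 7^1 ≡ 681 · 586 · 49 · 7 ≡ 583 (mod 1531).
So M = 583. Elena computes K = M^20 mod 1531.
583^1 ≡ 583 (mod 1531)
583^2 = (583^1)^2 ≡ 583^2 = 339889 ≡ 7 (mod 1531)
583^4 = (583^2)^2 ≡ 7^2 = 49 ≡ 49 (mod 1531)
583^8 = (583^4)^2 ≡ 49^2 = 2401 ≡ 870 (mod 1531)
583^16 = (583^8)^2 ≡ 870^2 = 756900 ≡ 586 (mod 1531)
583^20 = 583^16 · 583^4 ≡ 586 · 49 ≡ 1156 (mod 1531).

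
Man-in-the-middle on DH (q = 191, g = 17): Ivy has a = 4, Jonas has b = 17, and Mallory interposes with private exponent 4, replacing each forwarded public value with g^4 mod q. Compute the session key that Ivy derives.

Ivy receives Mallory's public value M = 17^4 mod 191 instead of the honest one.
17^1 ≡ 17 (mod 191)
17^2 = (17^1)^2 ≡ 17^2 = 289 ≡ 98 (mod 191)
17^4 = (17^2)^2 ≡ 98^2 = 9604 ≡ 54 (mod 191)
So M = 54. Ivy computes K = M^4 mod 191.
54^1 ≡ 54 (mod 191)
54^2 = (54^1)^2 ≡ 54^2 = 2916 ≡ 51 (mod 191)
54^4 = (54^2)^2 ≡ 51^2 = 2601 ≡ 118 (mod 191)

118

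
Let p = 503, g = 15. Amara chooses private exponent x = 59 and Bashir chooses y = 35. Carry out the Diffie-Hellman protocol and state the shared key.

115

Amara sends A = g^x mod p = 15^59 mod 503.
15^1 ≡ 15 (mod 503)
15^2 = (15^1)^2 ≡ 15^2 = 225 ≡ 225 (mod 503)
15^4 = (15^2)^2 ≡ 225^2 = 50625 ≡ 325 (mod 503)
15^8 = (15^4)^2 ≡ 325^2 = 105625 ≡ 498 (mod 503)
15^16 = (15^8)^2 ≡ 498^2 = 248004 ≡ 25 (mod 503)
15^32 = (15^16)^2 ≡ 25^2 = 625 ≡ 122 (mod 503)
15^59 = 15^32 · 15^16 · 15^8 · 15^2 · 15^1 ≡ 122 · 25 · 498 · 225 · 15 ≡ 222 (mod 503).
So A = 222. Bashir then computes K = A^y mod p = 222^35 mod 503.
222^1 ≡ 222 (mod 503)
222^2 = (222^1)^2 ≡ 222^2 = 49284 ≡ 493 (mod 503)
222^4 = (222^2)^2 ≡ 493^2 = 243049 ≡ 100 (mod 503)
222^8 = (222^4)^2 ≡ 100^2 = 10000 ≡ 443 (mod 503)
222^16 = (222^8)^2 ≡ 443^2 = 196249 ≡ 79 (mod 503)
222^32 = (222^16)^2 ≡ 79^2 = 6241 ≡ 205 (mod 503)
222^35 = 222^32 · 222^2 · 222^1 ≡ 205 · 493 · 222 ≡ 115 (mod 503).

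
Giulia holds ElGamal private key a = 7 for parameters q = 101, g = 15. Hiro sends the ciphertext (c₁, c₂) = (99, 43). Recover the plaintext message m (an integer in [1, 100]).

62

Shared mask s = c₁^a mod q = 99^7 mod 101.
99^1 ≡ 99 (mod 101)
99^2 = (99^1)^2 ≡ 99^2 = 9801 ≡ 4 (mod 101)
99^4 = (99^2)^2 ≡ 4^2 = 16 ≡ 16 (mod 101)
99^7 = 99^4 · 99^2 · 99^1 ≡ 16 · 4 · 99 ≡ 74 (mod 101).
So s = 74; s⁻¹ ≡ 86 (mod 101).
m = c₂ · s⁻¹ mod 101 = 43 · 86 mod 101 = 62.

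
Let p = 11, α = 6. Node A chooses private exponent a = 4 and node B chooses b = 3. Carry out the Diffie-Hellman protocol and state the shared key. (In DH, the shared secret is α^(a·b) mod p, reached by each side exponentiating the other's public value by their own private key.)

Node B sends B = α^b mod p = 6^3 mod 11.
6^1 ≡ 6 (mod 11)
6^2 = (6^1)^2 ≡ 6^2 = 36 ≡ 3 (mod 11)
6^3 = 6^2 · 6^1 ≡ 3 · 6 ≡ 7 (mod 11).
So B = 7. Node A then computes K = B^a mod p = 7^4 mod 11.
7^1 ≡ 7 (mod 11)
7^2 = (7^1)^2 ≡ 7^2 = 49 ≡ 5 (mod 11)
7^4 = (7^2)^2 ≡ 5^2 = 25 ≡ 3 (mod 11)

3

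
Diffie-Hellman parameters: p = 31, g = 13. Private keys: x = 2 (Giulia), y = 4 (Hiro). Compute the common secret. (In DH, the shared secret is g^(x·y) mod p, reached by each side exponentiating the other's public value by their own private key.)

Hiro sends B = g^y mod p = 13^4 mod 31.
13^1 ≡ 13 (mod 31)
13^2 = (13^1)^2 ≡ 13^2 = 169 ≡ 14 (mod 31)
13^4 = (13^2)^2 ≡ 14^2 = 196 ≡ 10 (mod 31)
So B = 10. Giulia then computes K = B^x mod p = 10^2 mod 31.
10^1 ≡ 10 (mod 31)
10^2 = (10^1)^2 ≡ 10^2 = 100 ≡ 7 (mod 31)

7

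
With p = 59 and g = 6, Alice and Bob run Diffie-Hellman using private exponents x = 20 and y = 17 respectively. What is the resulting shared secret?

15

Alice sends A = g^x mod p = 6^20 mod 59.
6^1 ≡ 6 (mod 59)
6^2 = (6^1)^2 ≡ 6^2 = 36 ≡ 36 (mod 59)
6^4 = (6^2)^2 ≡ 36^2 = 1296 ≡ 57 (mod 59)
6^8 = (6^4)^2 ≡ 57^2 = 3249 ≡ 4 (mod 59)
6^16 = (6^8)^2 ≡ 4^2 = 16 ≡ 16 (mod 59)
6^20 = 6^16 · 6^4 ≡ 16 · 57 ≡ 27 (mod 59).
So A = 27. Bob then computes K = A^y mod p = 27^17 mod 59.
27^1 ≡ 27 (mod 59)
27^2 = (27^1)^2 ≡ 27^2 = 729 ≡ 21 (mod 59)
27^4 = (27^2)^2 ≡ 21^2 = 441 ≡ 28 (mod 59)
27^8 = (27^4)^2 ≡ 28^2 = 784 ≡ 17 (mod 59)
27^16 = (27^8)^2 ≡ 17^2 = 289 ≡ 53 (mod 59)
27^17 = 27^16 · 27^1 ≡ 53 · 27 ≡ 15 (mod 59).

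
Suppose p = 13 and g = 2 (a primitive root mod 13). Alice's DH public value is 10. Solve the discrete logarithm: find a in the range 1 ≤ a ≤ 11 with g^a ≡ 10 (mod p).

Try successive powers of 2 modulo 13:
2^1 ≡ 2
2^2 ≡ 4
2^3 ≡ 8
2^4 ≡ 3
2^5 ≡ 6
2^6 ≡ 12
2^7 ≡ 11
2^8 ≡ 9
2^9 ≡ 5
2^10 ≡ 10
Found: a = 10.

10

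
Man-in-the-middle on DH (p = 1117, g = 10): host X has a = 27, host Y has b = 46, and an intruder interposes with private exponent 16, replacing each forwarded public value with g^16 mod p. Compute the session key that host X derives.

Host X receives an intruder's public value M = 10^16 mod 1117 instead of the honest one.
10^1 ≡ 10 (mod 1117)
10^2 = (10^1)^2 ≡ 10^2 = 100 ≡ 100 (mod 1117)
10^4 = (10^2)^2 ≡ 100^2 = 10000 ≡ 1064 (mod 1117)
10^8 = (10^4)^2 ≡ 1064^2 = 1132096 ≡ 575 (mod 1117)
10^16 = (10^8)^2 ≡ 575^2 = 330625 ≡ 1110 (mod 1117)
So M = 1110. Host X computes K = M^27 mod 1117.
1110^1 ≡ 1110 (mod 1117)
1110^2 = (1110^1)^2 ≡ 1110^2 = 1232100 ≡ 49 (mod 1117)
1110^4 = (1110^2)^2 ≡ 49^2 = 2401 ≡ 167 (mod 1117)
1110^8 = (1110^4)^2 ≡ 167^2 = 27889 ≡ 1081 (mod 1117)
1110^16 = (1110^8)^2 ≡ 1081^2 = 1168561 ≡ 179 (mod 1117)
1110^27 = 1110^16 · 1110^8 · 1110^2 · 1110^1 ≡ 179 · 1081 · 49 · 1110 ≡ 866 (mod 1117).

866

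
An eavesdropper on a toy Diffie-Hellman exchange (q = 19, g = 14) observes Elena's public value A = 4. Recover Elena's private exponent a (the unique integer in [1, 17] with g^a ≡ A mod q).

Try successive powers of 14 modulo 19:
14^1 ≡ 14
14^2 ≡ 6
14^3 ≡ 8
14^4 ≡ 17
14^5 ≡ 10
14^6 ≡ 7
14^7 ≡ 3
14^8 ≡ 4
Found: a = 8.

8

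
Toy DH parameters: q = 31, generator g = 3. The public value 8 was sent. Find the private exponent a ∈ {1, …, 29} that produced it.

12

Try successive powers of 3 modulo 31:
3^1 ≡ 3
3^2 ≡ 9
3^3 ≡ 27
3^4 ≡ 19
3^5 ≡ 26
3^6 ≡ 16
3^7 ≡ 17
3^8 ≡ 20
3^9 ≡ 29
3^10 ≡ 25
3^11 ≡ 13
3^12 ≡ 8
Found: a = 12.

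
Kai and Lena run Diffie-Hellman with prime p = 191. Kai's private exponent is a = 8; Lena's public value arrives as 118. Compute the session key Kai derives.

59

Shared key K = 118^8 mod 191.
118^1 ≡ 118 (mod 191)
118^2 = (118^1)^2 ≡ 118^2 = 13924 ≡ 172 (mod 191)
118^4 = (118^2)^2 ≡ 172^2 = 29584 ≡ 170 (mod 191)
118^8 = (118^4)^2 ≡ 170^2 = 28900 ≡ 59 (mod 191)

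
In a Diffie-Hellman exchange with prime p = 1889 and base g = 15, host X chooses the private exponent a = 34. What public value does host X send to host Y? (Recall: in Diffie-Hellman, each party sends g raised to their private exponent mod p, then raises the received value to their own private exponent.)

232

Public value = 15^34 mod 1889.
15^1 ≡ 15 (mod 1889)
15^2 = (15^1)^2 ≡ 15^2 = 225 ≡ 225 (mod 1889)
15^4 = (15^2)^2 ≡ 225^2 = 50625 ≡ 1511 (mod 1889)
15^8 = (15^4)^2 ≡ 1511^2 = 2283121 ≡ 1209 (mod 1889)
15^16 = (15^8)^2 ≡ 1209^2 = 1461681 ≡ 1484 (mod 1889)
15^32 = (15^16)^2 ≡ 1484^2 = 2202256 ≡ 1571 (mod 1889)
15^34 = 15^32 · 15^2 ≡ 1571 · 225 ≡ 232 (mod 1889).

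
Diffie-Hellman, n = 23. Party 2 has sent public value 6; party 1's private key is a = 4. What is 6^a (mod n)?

8

Shared key K = 6^4 mod 23.
6^1 ≡ 6 (mod 23)
6^2 = (6^1)^2 ≡ 6^2 = 36 ≡ 13 (mod 23)
6^4 = (6^2)^2 ≡ 13^2 = 169 ≡ 8 (mod 23)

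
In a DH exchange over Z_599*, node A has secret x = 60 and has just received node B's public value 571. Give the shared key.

147

Shared key K = 571^60 mod 599.
571^1 ≡ 571 (mod 599)
571^2 = (571^1)^2 ≡ 571^2 = 326041 ≡ 185 (mod 599)
571^4 = (571^2)^2 ≡ 185^2 = 34225 ≡ 82 (mod 599)
571^8 = (571^4)^2 ≡ 82^2 = 6724 ≡ 135 (mod 599)
571^16 = (571^8)^2 ≡ 135^2 = 18225 ≡ 255 (mod 599)
571^32 = (571^16)^2 ≡ 255^2 = 65025 ≡ 333 (mod 599)
571^60 = 571^32 · 571^16 · 571^8 · 571^4 ≡ 333 · 255 · 135 · 82 ≡ 147 (mod 599).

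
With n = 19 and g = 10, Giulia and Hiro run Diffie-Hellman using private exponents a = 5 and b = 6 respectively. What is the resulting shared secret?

7

Hiro sends B = g^b mod n = 10^6 mod 19.
10^1 ≡ 10 (mod 19)
10^2 = (10^1)^2 ≡ 10^2 = 100 ≡ 5 (mod 19)
10^4 = (10^2)^2 ≡ 5^2 = 25 ≡ 6 (mod 19)
10^6 = 10^4 · 10^2 ≡ 6 · 5 ≡ 11 (mod 19).
So B = 11. Giulia then computes K = B^a mod n = 11^5 mod 19.
11^1 ≡ 11 (mod 19)
11^2 = (11^1)^2 ≡ 11^2 = 121 ≡ 7 (mod 19)
11^4 = (11^2)^2 ≡ 7^2 = 49 ≡ 11 (mod 19)
11^5 = 11^4 · 11^1 ≡ 11 · 11 ≡ 7 (mod 19).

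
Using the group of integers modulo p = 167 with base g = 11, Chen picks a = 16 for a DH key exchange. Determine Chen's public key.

Public value = 11^16 mod 167.
11^1 ≡ 11 (mod 167)
11^2 = (11^1)^2 ≡ 11^2 = 121 ≡ 121 (mod 167)
11^4 = (11^2)^2 ≡ 121^2 = 14641 ≡ 112 (mod 167)
11^8 = (11^4)^2 ≡ 112^2 = 12544 ≡ 19 (mod 167)
11^16 = (11^8)^2 ≡ 19^2 = 361 ≡ 27 (mod 167)

27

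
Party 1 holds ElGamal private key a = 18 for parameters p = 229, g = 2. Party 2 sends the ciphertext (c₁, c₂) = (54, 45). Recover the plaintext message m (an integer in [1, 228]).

134

Shared mask s = c₁^a mod p = 54^18 mod 229.
54^1 ≡ 54 (mod 229)
54^2 = (54^1)^2 ≡ 54^2 = 2916 ≡ 168 (mod 229)
54^4 = (54^2)^2 ≡ 168^2 = 28224 ≡ 57 (mod 229)
54^8 = (54^4)^2 ≡ 57^2 = 3249 ≡ 43 (mod 229)
54^16 = (54^8)^2 ≡ 43^2 = 1849 ≡ 17 (mod 229)
54^18 = 54^16 · 54^2 ≡ 17 · 168 ≡ 108 (mod 229).
So s = 108; s⁻¹ ≡ 176 (mod 229).
m = c₂ · s⁻¹ mod 229 = 45 · 176 mod 229 = 134.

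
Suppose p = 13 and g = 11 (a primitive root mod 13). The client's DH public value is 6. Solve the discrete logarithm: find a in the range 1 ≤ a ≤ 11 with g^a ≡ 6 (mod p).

Try successive powers of 11 modulo 13:
11^1 ≡ 11
11^2 ≡ 4
11^3 ≡ 5
11^4 ≡ 3
11^5 ≡ 7
11^6 ≡ 12
11^7 ≡ 2
11^8 ≡ 9
11^9 ≡ 8
11^10 ≡ 10
11^11 ≡ 6
Found: a = 11.

11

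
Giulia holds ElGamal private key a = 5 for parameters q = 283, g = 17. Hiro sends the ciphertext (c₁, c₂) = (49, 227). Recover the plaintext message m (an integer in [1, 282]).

Shared mask s = c₁^a mod q = 49^5 mod 283.
49^1 ≡ 49 (mod 283)
49^2 = (49^1)^2 ≡ 49^2 = 2401 ≡ 137 (mod 283)
49^4 = (49^2)^2 ≡ 137^2 = 18769 ≡ 91 (mod 283)
49^5 = 49^4 · 49^1 ≡ 91 · 49 ≡ 214 (mod 283).
So s = 214; s⁻¹ ≡ 41 (mod 283).
m = c₂ · s⁻¹ mod 283 = 227 · 41 mod 283 = 251.

251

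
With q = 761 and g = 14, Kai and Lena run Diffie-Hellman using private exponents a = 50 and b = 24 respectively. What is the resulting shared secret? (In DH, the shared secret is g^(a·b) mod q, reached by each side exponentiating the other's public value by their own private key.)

679

Kai sends A = g^a mod q = 14^50 mod 761.
14^1 ≡ 14 (mod 761)
14^2 = (14^1)^2 ≡ 14^2 = 196 ≡ 196 (mod 761)
14^4 = (14^2)^2 ≡ 196^2 = 38416 ≡ 366 (mod 761)
14^8 = (14^4)^2 ≡ 366^2 = 133956 ≡ 20 (mod 761)
14^16 = (14^8)^2 ≡ 20^2 = 400 ≡ 400 (mod 761)
14^32 = (14^16)^2 ≡ 400^2 = 160000 ≡ 190 (mod 761)
14^50 = 14^32 · 14^16 · 14^2 ≡ 190 · 400 · 196 ≡ 186 (mod 761).
So A = 186. Lena then computes K = A^b mod q = 186^24 mod 761.
186^1 ≡ 186 (mod 761)
186^2 = (186^1)^2 ≡ 186^2 = 34596 ≡ 351 (mod 761)
186^4 = (186^2)^2 ≡ 351^2 = 123201 ≡ 680 (mod 761)
186^8 = (186^4)^2 ≡ 680^2 = 462400 ≡ 473 (mod 761)
186^16 = (186^8)^2 ≡ 473^2 = 223729 ≡ 756 (mod 761)
186^24 = 186^16 · 186^8 ≡ 756 · 473 ≡ 679 (mod 761).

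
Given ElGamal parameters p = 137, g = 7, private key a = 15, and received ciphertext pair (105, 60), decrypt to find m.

Shared mask s = c₁^a mod p = 105^15 mod 137.
105^1 ≡ 105 (mod 137)
105^2 = (105^1)^2 ≡ 105^2 = 11025 ≡ 65 (mod 137)
105^4 = (105^2)^2 ≡ 65^2 = 4225 ≡ 115 (mod 137)
105^8 = (105^4)^2 ≡ 115^2 = 13225 ≡ 73 (mod 137)
105^15 = 105^8 · 105^4 · 105^2 · 105^1 ≡ 73 · 115 · 65 · 105 ≡ 9 (mod 137).
So s = 9; s⁻¹ ≡ 61 (mod 137).
m = c₂ · s⁻¹ mod 137 = 60 · 61 mod 137 = 98.

98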